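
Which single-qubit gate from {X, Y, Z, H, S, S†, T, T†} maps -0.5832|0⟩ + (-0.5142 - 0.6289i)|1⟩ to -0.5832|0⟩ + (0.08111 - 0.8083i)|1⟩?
T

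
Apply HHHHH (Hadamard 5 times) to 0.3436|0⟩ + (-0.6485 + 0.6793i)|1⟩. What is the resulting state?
(-0.2156 + 0.4803i)|0⟩ + (0.7015 - 0.4803i)|1⟩

H² = I, so H^5 = H: a single Hadamard. With (a, b) = (0.3436, (-0.6485 + 0.6793i)), H gives ((a + b)/√2, (a − b)/√2) = ((-0.2156 + 0.4803i), (0.7015 - 0.4803i)).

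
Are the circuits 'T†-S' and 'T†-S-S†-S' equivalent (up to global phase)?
Yes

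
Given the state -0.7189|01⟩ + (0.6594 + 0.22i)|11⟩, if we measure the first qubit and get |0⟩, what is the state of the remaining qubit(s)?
-|1⟩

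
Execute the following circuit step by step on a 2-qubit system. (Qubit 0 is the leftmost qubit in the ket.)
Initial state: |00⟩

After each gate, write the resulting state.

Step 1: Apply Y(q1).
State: i|01⟩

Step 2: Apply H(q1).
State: (1/√2)i|00⟩ - (1/√2)i|01⟩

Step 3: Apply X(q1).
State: -(1/√2)i|00⟩ + (1/√2)i|01⟩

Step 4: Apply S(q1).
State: -(1/√2)i|00⟩ - 1/√2|01⟩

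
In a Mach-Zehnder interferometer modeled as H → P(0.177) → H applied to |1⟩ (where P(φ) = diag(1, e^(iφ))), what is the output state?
(0.007812 - 0.08804i)|0⟩ + (0.9922 + 0.08804i)|1⟩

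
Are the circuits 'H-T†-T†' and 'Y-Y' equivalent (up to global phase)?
No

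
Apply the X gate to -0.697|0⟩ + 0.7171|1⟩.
0.7171|0⟩ - 0.697|1⟩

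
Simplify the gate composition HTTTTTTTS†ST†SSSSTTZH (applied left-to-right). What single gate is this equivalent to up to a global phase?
X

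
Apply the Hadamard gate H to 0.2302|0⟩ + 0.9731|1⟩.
0.8509|0⟩ - 0.5253|1⟩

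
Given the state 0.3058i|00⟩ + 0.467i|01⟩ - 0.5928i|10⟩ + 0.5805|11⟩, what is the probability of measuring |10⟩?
0.3514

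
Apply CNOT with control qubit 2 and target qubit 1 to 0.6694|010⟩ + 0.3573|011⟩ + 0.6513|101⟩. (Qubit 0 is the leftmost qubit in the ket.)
0.3573|001⟩ + 0.6694|010⟩ + 0.6513|111⟩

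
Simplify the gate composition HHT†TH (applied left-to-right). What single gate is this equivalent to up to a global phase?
H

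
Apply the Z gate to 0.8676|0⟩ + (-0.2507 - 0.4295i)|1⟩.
0.8676|0⟩ + (0.2507 + 0.4295i)|1⟩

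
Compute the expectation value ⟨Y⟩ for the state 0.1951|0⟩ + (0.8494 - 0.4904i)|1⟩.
-0.1914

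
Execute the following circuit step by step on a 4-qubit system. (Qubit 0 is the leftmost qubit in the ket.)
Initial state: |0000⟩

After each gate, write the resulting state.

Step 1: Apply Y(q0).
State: i|1000⟩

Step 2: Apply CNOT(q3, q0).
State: i|1000⟩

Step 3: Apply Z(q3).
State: i|1000⟩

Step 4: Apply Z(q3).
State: i|1000⟩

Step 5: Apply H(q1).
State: (1/√2)i|1000⟩ + (1/√2)i|1100⟩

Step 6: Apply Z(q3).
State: (1/√2)i|1000⟩ + (1/√2)i|1100⟩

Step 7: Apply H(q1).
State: i|1000⟩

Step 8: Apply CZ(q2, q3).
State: i|1000⟩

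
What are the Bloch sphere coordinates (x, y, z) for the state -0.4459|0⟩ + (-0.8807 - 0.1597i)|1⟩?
(0.7854, 0.1424, -0.6023)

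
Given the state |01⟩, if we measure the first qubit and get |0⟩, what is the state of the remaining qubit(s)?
|1⟩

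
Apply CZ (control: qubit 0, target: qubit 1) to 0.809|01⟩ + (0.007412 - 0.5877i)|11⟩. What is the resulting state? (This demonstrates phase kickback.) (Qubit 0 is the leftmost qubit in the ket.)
0.809|01⟩ + (-0.007412 + 0.5877i)|11⟩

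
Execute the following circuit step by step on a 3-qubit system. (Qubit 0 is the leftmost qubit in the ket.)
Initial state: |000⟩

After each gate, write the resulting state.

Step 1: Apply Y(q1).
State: i|010⟩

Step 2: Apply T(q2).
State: i|010⟩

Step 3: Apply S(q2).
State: i|010⟩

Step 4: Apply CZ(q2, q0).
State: i|010⟩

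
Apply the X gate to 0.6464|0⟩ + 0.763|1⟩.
0.763|0⟩ + 0.6464|1⟩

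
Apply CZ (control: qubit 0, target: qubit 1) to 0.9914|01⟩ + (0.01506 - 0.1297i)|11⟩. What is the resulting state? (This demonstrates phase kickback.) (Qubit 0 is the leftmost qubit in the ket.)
0.9914|01⟩ + (-0.01506 + 0.1297i)|11⟩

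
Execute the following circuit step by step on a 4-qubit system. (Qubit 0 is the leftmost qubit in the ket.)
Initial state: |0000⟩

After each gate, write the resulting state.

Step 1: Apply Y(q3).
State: i|0001⟩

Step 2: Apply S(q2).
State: i|0001⟩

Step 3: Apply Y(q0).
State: -|1001⟩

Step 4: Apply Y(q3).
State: i|1000⟩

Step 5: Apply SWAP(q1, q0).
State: i|0100⟩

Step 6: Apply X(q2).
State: i|0110⟩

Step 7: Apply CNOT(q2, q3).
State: i|0111⟩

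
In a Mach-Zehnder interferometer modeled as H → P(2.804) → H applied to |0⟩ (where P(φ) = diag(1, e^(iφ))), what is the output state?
(0.02822 + 0.1656i)|0⟩ + (0.9718 - 0.1656i)|1⟩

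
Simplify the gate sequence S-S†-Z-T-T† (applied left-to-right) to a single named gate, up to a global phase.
Z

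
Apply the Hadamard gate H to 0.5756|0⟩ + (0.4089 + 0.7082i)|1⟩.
(0.6961 + 0.5008i)|0⟩ + (0.1179 - 0.5008i)|1⟩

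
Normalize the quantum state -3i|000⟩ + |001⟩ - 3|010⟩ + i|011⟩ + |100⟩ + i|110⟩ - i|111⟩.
-0.6255i|000⟩ + 0.2085|001⟩ - 0.6255|010⟩ + 0.2085i|011⟩ + 0.2085|100⟩ + 0.2085i|110⟩ - 0.2085i|111⟩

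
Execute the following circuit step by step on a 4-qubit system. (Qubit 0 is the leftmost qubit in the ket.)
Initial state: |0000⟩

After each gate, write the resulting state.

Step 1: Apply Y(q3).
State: i|0001⟩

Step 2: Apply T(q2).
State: i|0001⟩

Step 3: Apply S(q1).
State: i|0001⟩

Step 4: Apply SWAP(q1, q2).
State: i|0001⟩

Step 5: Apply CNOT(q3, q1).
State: i|0101⟩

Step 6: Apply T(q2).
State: i|0101⟩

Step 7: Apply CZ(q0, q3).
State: i|0101⟩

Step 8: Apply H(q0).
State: (1/√2)i|0101⟩ + (1/√2)i|1101⟩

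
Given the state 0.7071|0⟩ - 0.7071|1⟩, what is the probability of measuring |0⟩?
0.5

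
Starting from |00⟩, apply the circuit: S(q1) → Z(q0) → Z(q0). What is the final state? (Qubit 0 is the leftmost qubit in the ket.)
|00⟩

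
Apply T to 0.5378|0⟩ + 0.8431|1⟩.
0.5378|0⟩ + (0.5962 + 0.5962i)|1⟩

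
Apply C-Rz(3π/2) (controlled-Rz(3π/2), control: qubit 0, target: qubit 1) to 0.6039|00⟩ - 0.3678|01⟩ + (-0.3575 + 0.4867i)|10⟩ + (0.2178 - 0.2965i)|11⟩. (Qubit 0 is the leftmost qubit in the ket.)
0.6039|00⟩ - 0.3678|01⟩ + (0.5969 - 0.09136i)|10⟩ + (0.05565 + 0.3637i)|11⟩

C-Rz(3π/2) leaves the control-|0⟩ kets |00⟩, |01⟩ unchanged and applies Rz(3π/2) to qubit 1 on the control-|1⟩ pair (|10⟩, |11⟩).
Rz(3π/2) = [[e^(−iθ/2), 0], [0, e^(iθ/2)]] with e^(±iθ/2) = cos(θ/2) ± i·sin(θ/2); θ = 3π/2, cos(θ/2) ≈ -0.707107, sin(θ/2) ≈ 0.707107.
With a = amp(|10⟩) = (-0.3575 + 0.4867i) and b = amp(|11⟩) = (0.2178 - 0.2965i):
new amp(|10⟩) = (-0.707107 - 0.707107i)·a = (0.5969 - 0.09136i)
new amp(|11⟩) = (-0.707107 + 0.707107i)·b = (0.05565 + 0.3637i)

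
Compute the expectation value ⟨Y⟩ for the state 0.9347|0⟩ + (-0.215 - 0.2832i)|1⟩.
-0.5294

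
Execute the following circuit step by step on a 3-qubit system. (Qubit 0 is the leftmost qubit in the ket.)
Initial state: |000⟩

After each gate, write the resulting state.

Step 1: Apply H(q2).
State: 1/√2|000⟩ + 1/√2|001⟩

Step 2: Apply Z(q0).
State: 1/√2|000⟩ + 1/√2|001⟩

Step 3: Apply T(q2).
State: 1/√2|000⟩ + (1/2 + (1/2)i)|001⟩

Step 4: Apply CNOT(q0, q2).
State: 1/√2|000⟩ + (1/2 + (1/2)i)|001⟩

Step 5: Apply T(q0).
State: 1/√2|000⟩ + (1/2 + (1/2)i)|001⟩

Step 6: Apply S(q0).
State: 1/√2|000⟩ + (1/2 + (1/2)i)|001⟩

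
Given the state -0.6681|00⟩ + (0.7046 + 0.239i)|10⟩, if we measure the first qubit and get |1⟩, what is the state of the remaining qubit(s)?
(0.947 + 0.3212i)|0⟩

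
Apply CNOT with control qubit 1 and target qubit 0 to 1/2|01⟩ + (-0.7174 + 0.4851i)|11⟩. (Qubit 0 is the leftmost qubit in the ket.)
(-0.7174 + 0.4851i)|01⟩ + 1/2|11⟩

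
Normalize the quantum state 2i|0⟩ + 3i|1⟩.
0.5547i|0⟩ + 0.8321i|1⟩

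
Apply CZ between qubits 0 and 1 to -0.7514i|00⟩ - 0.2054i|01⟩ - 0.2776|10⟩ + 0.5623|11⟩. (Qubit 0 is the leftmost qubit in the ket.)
-0.7514i|00⟩ - 0.2054i|01⟩ - 0.2776|10⟩ - 0.5623|11⟩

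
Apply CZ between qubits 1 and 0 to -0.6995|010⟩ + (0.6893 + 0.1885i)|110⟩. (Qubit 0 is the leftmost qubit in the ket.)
-0.6995|010⟩ + (-0.6893 - 0.1885i)|110⟩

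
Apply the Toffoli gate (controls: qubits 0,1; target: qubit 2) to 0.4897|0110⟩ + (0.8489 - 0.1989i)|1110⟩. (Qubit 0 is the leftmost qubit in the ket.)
0.4897|0110⟩ + (0.8489 - 0.1989i)|1100⟩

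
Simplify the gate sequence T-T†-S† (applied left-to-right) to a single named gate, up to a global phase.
S†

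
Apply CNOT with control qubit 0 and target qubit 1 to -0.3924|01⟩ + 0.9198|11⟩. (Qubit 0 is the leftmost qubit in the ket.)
-0.3924|01⟩ + 0.9198|10⟩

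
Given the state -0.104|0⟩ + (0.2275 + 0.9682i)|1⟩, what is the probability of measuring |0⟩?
0.01082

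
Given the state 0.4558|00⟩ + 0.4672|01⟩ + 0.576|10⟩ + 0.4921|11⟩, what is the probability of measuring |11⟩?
0.2422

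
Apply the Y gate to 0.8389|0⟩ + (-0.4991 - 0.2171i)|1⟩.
(-0.2171 + 0.4991i)|0⟩ + 0.8389i|1⟩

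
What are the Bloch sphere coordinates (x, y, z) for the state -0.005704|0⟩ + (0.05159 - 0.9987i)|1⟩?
(-0.0005885, 0.01139, -1)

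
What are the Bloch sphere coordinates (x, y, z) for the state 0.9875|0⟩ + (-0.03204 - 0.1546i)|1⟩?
(-0.06328, -0.3053, 0.9502)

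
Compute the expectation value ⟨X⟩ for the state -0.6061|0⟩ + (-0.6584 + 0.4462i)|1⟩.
0.7981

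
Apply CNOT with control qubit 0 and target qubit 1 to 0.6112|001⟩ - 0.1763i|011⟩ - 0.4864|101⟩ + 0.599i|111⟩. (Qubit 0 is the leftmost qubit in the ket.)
0.6112|001⟩ - 0.1763i|011⟩ + 0.599i|101⟩ - 0.4864|111⟩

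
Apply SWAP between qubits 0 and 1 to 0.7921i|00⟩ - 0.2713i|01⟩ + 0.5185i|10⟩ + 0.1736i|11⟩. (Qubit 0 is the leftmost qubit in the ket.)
0.7921i|00⟩ + 0.5185i|01⟩ - 0.2713i|10⟩ + 0.1736i|11⟩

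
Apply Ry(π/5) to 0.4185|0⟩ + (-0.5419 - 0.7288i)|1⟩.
(0.5655 + 0.2252i)|0⟩ + (-0.3861 - 0.6931i)|1⟩

Ry(π/5) = [[cos(θ/2), −sin(θ/2)], [sin(θ/2), cos(θ/2)]]; θ = π/5, cos(θ/2) ≈ 0.951057, sin(θ/2) ≈ 0.309017.
With a = amp(|0⟩) = 0.4185 and b = amp(|1⟩) = (-0.5419 - 0.7288i):
new amp(|0⟩) = (0.951057)·a + (-0.309017)·b = (0.5655 + 0.2252i)
new amp(|1⟩) = (0.309017)·a + (0.951057)·b = (-0.3861 - 0.6931i)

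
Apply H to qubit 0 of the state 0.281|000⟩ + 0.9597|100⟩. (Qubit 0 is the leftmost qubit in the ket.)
0.8773|000⟩ - 0.4799|100⟩

H on qubit 0 mixes each pair of kets that differ only in qubit 0: amplitudes (a, b) of (|…0…⟩, |…1…⟩) become ((a + b)/√2, (a − b)/√2). Kets absent from the input have amplitude 0.
(|000⟩, |100⟩): (a, b) = (0.281, 0.9597) → (0.8773, -0.4799)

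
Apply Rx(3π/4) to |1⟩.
-0.9239i|0⟩ + 0.3827|1⟩

Rx(3π/4) = [[cos(θ/2), −i·sin(θ/2)], [−i·sin(θ/2), cos(θ/2)]]; θ = 3π/4, cos(θ/2) ≈ 0.382683, sin(θ/2) ≈ 0.92388.
With a = amp(|0⟩) = 0 and b = amp(|1⟩) = 1:
new amp(|0⟩) = (0.382683)·a + (-0.92388i)·b = -0.9239i
new amp(|1⟩) = (-0.92388i)·a + (0.382683)·b = 0.3827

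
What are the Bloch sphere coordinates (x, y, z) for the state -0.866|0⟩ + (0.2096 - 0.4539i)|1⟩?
(-0.363, 0.7862, 0.5)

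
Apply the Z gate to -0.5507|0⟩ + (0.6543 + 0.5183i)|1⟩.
-0.5507|0⟩ + (-0.6543 - 0.5183i)|1⟩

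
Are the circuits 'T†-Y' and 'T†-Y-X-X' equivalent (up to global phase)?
Yes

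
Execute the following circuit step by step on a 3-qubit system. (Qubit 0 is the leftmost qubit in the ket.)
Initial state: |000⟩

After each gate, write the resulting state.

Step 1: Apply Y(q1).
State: i|010⟩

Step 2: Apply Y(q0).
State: -|110⟩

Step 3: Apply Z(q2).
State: -|110⟩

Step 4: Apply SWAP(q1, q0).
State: -|110⟩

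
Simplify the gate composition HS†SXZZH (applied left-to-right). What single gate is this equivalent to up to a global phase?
Z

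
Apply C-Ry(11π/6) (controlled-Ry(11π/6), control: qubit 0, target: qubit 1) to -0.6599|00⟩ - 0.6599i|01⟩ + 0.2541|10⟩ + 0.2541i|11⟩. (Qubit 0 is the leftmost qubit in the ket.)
-0.6599|00⟩ - 0.6599i|01⟩ + (-0.2454 - 0.06577i)|10⟩ + (0.06577 - 0.2454i)|11⟩

C-Ry(11π/6) leaves the control-|0⟩ kets |00⟩, |01⟩ unchanged and applies Ry(11π/6) to qubit 1 on the control-|1⟩ pair (|10⟩, |11⟩).
Ry(11π/6) = [[cos(θ/2), −sin(θ/2)], [sin(θ/2), cos(θ/2)]]; θ = 11π/6, cos(θ/2) ≈ -0.965926, sin(θ/2) ≈ 0.258819.
With a = amp(|10⟩) = 0.2541 and b = amp(|11⟩) = 0.2541i:
new amp(|10⟩) = (-0.965926)·a + (-0.258819)·b = (-0.2454 - 0.06577i)
new amp(|11⟩) = (0.258819)·a + (-0.965926)·b = (0.06577 - 0.2454i)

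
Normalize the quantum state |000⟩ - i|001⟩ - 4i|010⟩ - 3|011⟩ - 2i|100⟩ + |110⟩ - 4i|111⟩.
0.1443|000⟩ - 0.1443i|001⟩ - (1/√3)i|010⟩ - 0.433|011⟩ - 0.2887i|100⟩ + 0.1443|110⟩ - (1/√3)i|111⟩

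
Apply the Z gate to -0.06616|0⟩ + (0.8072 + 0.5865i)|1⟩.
-0.06616|0⟩ + (-0.8072 - 0.5865i)|1⟩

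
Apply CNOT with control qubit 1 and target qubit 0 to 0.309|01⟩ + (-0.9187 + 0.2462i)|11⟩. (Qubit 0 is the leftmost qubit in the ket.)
(-0.9187 + 0.2462i)|01⟩ + 0.309|11⟩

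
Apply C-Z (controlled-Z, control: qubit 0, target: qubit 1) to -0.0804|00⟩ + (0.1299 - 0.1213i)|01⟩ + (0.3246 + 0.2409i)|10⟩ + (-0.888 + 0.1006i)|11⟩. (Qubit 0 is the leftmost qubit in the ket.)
-0.0804|00⟩ + (0.1299 - 0.1213i)|01⟩ + (0.3246 + 0.2409i)|10⟩ + (0.888 - 0.1006i)|11⟩

C-Z leaves the control-|0⟩ kets |00⟩, |01⟩ unchanged and applies Z to qubit 1 on the control-|1⟩ pair (|10⟩, |11⟩).
Z = [[1, 0], [0, -1]].
With a = amp(|10⟩) = (0.3246 + 0.2409i) and b = amp(|11⟩) = (-0.888 + 0.1006i):
new amp(|10⟩) = (1)·a = (0.3246 + 0.2409i)
new amp(|11⟩) = (-1)·b = (0.888 - 0.1006i)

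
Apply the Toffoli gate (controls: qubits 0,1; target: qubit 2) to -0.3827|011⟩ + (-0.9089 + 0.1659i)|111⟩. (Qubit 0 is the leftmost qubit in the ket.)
-0.3827|011⟩ + (-0.9089 + 0.1659i)|110⟩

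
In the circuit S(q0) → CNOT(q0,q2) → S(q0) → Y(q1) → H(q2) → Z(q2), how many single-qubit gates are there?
5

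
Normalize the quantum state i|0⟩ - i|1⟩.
(1/√2)i|0⟩ - (1/√2)i|1⟩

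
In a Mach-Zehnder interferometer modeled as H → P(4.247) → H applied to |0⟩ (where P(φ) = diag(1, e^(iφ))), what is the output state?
(0.2756 - 0.4468i)|0⟩ + (0.7244 + 0.4468i)|1⟩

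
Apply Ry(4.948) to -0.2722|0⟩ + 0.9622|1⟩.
-0.3819|0⟩ - 0.9241|1⟩

Ry(4.948) = [[cos(θ/2), −sin(θ/2)], [sin(θ/2), cos(θ/2)]]; θ = 4.948, cos(θ/2) ≈ -0.785314, sin(θ/2) ≈ 0.619097.
With a = amp(|0⟩) = -0.2722 and b = amp(|1⟩) = 0.9622:
new amp(|0⟩) = (-0.785314)·a + (-0.619097)·b = -0.3819
new amp(|1⟩) = (0.619097)·a + (-0.785314)·b = -0.9241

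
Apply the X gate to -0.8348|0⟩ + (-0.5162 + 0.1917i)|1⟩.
(-0.5162 + 0.1917i)|0⟩ - 0.8348|1⟩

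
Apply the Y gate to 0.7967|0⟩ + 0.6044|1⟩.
-0.6044i|0⟩ + 0.7967i|1⟩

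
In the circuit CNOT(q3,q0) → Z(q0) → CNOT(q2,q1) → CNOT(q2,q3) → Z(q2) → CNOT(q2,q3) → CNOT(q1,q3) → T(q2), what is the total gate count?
8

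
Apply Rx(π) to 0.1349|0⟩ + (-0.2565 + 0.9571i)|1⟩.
(0.9571 + 0.2565i)|0⟩ - 0.1349i|1⟩

Rx(π) = [[cos(θ/2), −i·sin(θ/2)], [−i·sin(θ/2), cos(θ/2)]]; θ = π, cos(θ/2) ≈ 0, sin(θ/2) ≈ 1.
With a = amp(|0⟩) = 0.1349 and b = amp(|1⟩) = (-0.2565 + 0.9571i):
new amp(|0⟩) = (-i)·b = (0.9571 + 0.2565i)
new amp(|1⟩) = (-i)·a = -0.1349i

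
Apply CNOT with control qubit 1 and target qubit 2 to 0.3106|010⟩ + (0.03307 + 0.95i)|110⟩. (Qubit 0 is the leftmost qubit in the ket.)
0.3106|011⟩ + (0.03307 + 0.95i)|111⟩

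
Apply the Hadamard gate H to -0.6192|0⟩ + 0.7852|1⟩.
0.1174|0⟩ - 0.9931|1⟩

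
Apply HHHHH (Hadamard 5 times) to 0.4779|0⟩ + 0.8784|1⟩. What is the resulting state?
0.959|0⟩ - 0.2832|1⟩

H² = I, so H^5 = H: a single Hadamard. With (a, b) = (0.4779, 0.8784), H gives ((a + b)/√2, (a − b)/√2) = (0.959, -0.2832).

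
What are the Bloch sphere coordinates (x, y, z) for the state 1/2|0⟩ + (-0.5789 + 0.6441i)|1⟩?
(-0.5789, 0.6441, -0.5)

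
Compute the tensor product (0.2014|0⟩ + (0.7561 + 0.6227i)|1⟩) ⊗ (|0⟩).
0.2014|00⟩ + (0.7561 + 0.6227i)|10⟩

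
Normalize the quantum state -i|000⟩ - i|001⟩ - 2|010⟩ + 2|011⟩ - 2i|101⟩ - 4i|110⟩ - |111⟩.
-0.1796i|000⟩ - 0.1796i|001⟩ - 0.3592|010⟩ + 0.3592|011⟩ - 0.3592i|101⟩ - 0.7184i|110⟩ - 0.1796|111⟩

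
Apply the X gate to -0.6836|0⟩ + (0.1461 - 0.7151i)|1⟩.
(0.1461 - 0.7151i)|0⟩ - 0.6836|1⟩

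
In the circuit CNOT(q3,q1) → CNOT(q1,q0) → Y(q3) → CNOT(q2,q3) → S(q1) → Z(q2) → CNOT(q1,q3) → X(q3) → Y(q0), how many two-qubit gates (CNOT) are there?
4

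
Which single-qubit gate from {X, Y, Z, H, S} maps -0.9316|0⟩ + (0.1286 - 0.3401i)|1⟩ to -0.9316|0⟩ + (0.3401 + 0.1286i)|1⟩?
S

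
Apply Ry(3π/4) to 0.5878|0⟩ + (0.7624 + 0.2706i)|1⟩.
(-0.4794 - 0.25i)|0⟩ + (0.8348 + 0.1036i)|1⟩

Ry(3π/4) = [[cos(θ/2), −sin(θ/2)], [sin(θ/2), cos(θ/2)]]; θ = 3π/4, cos(θ/2) ≈ 0.382683, sin(θ/2) ≈ 0.92388.
With a = amp(|0⟩) = 0.5878 and b = amp(|1⟩) = (0.7624 + 0.2706i):
new amp(|0⟩) = (0.382683)·a + (-0.92388)·b = (-0.4794 - 0.25i)
new amp(|1⟩) = (0.92388)·a + (0.382683)·b = (0.8348 + 0.1036i)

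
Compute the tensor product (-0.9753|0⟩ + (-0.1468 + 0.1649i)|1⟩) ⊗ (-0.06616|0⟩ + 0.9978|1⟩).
0.06453|00⟩ - 0.9732|01⟩ + (0.009712 - 0.01091i)|10⟩ + (-0.1465 + 0.1645i)|11⟩

amp(|b₁b₂…⟩) = product of the factor amplitudes for bits b₁, b₂, …; only kets whose every factor amplitude is nonzero survive.
|00⟩: (-0.9753)(-0.06616) = 0.06453
|01⟩: (-0.9753)(0.9978) = -0.9732
|10⟩: (-0.1468 + 0.1649i)(-0.06616) = (0.009712 - 0.01091i)
|11⟩: (-0.1468 + 0.1649i)(0.9978) = (-0.1465 + 0.1645i)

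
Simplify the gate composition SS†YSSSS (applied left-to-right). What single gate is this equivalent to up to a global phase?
Y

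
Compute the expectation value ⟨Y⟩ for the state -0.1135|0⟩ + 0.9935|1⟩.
0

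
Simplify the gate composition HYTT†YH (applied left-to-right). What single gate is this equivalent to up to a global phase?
I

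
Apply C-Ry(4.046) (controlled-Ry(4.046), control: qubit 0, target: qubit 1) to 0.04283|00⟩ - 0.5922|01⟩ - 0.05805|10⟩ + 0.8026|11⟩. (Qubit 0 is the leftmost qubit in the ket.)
0.04283|00⟩ - 0.5922|01⟩ - 0.6966|10⟩ - 0.4029|11⟩

C-Ry(4.046) leaves the control-|0⟩ kets |00⟩, |01⟩ unchanged and applies Ry(4.046) to qubit 1 on the control-|1⟩ pair (|10⟩, |11⟩).
Ry(4.046) = [[cos(θ/2), −sin(θ/2)], [sin(θ/2), cos(θ/2)]]; θ = 4.046, cos(θ/2) ≈ -0.436949, sin(θ/2) ≈ 0.899486.
With a = amp(|10⟩) = -0.05805 and b = amp(|11⟩) = 0.8026:
new amp(|10⟩) = (-0.436949)·a + (-0.899486)·b = -0.6966
new amp(|11⟩) = (0.899486)·a + (-0.436949)·b = -0.4029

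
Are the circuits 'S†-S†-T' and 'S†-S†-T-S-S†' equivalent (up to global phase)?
Yes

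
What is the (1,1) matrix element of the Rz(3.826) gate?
(-0.3356 + 0.942i)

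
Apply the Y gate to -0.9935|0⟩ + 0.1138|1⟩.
-0.1138i|0⟩ - 0.9935i|1⟩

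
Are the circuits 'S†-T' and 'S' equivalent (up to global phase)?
No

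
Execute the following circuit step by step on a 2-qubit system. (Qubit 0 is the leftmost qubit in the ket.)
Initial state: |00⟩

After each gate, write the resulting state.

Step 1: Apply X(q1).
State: |01⟩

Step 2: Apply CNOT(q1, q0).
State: |11⟩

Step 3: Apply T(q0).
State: (1/√2 + (1/√2)i)|11⟩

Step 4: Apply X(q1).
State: (1/√2 + (1/√2)i)|10⟩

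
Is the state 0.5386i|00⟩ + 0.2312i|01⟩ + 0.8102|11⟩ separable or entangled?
Entangled

Writing the state as a|00⟩ + b|01⟩ + c|10⟩ + d|11⟩, it is a product state iff ad − bc = 0.
Here (a, b, c, d) = (0.5386i, 0.2312i, 0, 0.8102): ad − bc = (0.5386i)(0.8102) − (0.2312i)(0) = 0.4364i ≠ 0, so the state is entangled.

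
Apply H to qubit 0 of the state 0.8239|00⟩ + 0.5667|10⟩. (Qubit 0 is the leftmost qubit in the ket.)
0.9833|00⟩ + 0.1819|10⟩

H on qubit 0 mixes each pair of kets that differ only in qubit 0: amplitudes (a, b) of (|…0…⟩, |…1…⟩) become ((a + b)/√2, (a − b)/√2). Kets absent from the input have amplitude 0.
(|00⟩, |10⟩): (a, b) = (0.8239, 0.5667) → (0.9833, 0.1819)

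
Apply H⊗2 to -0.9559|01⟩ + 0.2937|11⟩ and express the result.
-0.3311|00⟩ + 0.3311|01⟩ - 0.6248|10⟩ + 0.6248|11⟩

H⊗2 gives amp(|y⟩) = (1/2) Σ_x (−1)^(x·y) amp(|x⟩), where x·y is the number of positions in which both x and y have a 1.
|00⟩: (-0.9559 + 0.2937)/2 = -0.3311
|01⟩: (0.9559 - 0.2937)/2 = 0.3311
|10⟩: (-0.9559 - 0.2937)/2 = -0.6248
|11⟩: (0.9559 + 0.2937)/2 = 0.6248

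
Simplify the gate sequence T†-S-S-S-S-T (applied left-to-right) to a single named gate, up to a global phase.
I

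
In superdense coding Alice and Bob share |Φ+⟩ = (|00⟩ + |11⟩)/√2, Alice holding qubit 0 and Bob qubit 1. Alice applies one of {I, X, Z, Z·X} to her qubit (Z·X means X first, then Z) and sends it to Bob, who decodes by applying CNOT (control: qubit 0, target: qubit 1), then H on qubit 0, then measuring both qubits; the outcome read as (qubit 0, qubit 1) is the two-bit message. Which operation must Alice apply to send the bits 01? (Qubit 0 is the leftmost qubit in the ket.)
X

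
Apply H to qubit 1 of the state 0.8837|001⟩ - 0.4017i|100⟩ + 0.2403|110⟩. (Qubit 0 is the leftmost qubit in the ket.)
0.6249|001⟩ + 0.6249|011⟩ + (0.1699 - 0.284i)|100⟩ + (-0.1699 - 0.284i)|110⟩

H on qubit 1 mixes each pair of kets that differ only in qubit 1: amplitudes (a, b) of (|…0…⟩, |…1…⟩) become ((a + b)/√2, (a − b)/√2). Kets absent from the input have amplitude 0.
(|001⟩, |011⟩): (a, b) = (0.8837, 0) → (0.6249, 0.6249)
(|100⟩, |110⟩): (a, b) = (-0.4017i, 0.2403) → ((0.1699 - 0.284i), (-0.1699 - 0.284i))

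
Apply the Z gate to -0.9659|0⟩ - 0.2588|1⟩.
-0.9659|0⟩ + 0.2588|1⟩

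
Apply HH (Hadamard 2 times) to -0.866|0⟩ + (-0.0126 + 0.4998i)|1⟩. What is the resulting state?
-0.866|0⟩ + (-0.0126 + 0.4998i)|1⟩

H² = I, so an even number of Hadamards cancels: H^2 = I and the state is unchanged.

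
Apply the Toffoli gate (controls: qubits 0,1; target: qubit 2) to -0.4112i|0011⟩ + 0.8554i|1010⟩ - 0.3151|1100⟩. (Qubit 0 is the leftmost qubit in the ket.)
-0.4112i|0011⟩ + 0.8554i|1010⟩ - 0.3151|1110⟩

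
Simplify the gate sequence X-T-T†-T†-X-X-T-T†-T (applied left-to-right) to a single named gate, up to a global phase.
X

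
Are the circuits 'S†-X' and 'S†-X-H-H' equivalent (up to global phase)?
Yes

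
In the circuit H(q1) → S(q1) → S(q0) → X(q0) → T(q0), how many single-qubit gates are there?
5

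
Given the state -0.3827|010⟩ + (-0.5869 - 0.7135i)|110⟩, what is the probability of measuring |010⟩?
0.1465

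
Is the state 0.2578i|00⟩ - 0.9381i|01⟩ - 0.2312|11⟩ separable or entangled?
Entangled

Writing the state as a|00⟩ + b|01⟩ + c|10⟩ + d|11⟩, it is a product state iff ad − bc = 0.
Here (a, b, c, d) = (0.2578i, -0.9381i, 0, -0.2312): ad − bc = (0.2578i)(-0.2312) − (-0.9381i)(0) = -0.0596i ≠ 0, so the state is entangled.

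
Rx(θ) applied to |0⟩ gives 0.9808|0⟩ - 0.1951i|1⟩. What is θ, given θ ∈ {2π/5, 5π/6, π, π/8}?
π/8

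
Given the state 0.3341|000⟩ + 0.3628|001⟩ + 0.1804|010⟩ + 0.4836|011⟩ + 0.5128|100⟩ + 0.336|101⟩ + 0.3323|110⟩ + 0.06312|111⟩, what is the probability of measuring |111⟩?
0.003984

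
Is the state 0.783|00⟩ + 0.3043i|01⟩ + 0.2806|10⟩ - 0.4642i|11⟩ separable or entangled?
Entangled

Writing the state as a|00⟩ + b|01⟩ + c|10⟩ + d|11⟩, it is a product state iff ad − bc = 0.
Here (a, b, c, d) = (0.783, 0.3043i, 0.2806, -0.4642i): ad − bc = (0.783)(-0.4642i) − (0.3043i)(0.2806) = -0.4489i ≠ 0, so the state is entangled.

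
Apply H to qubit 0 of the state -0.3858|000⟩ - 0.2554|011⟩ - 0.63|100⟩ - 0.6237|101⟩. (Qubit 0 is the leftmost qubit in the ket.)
-0.7183|000⟩ - 0.441|001⟩ - 0.1806|011⟩ + 0.1727|100⟩ + 0.441|101⟩ - 0.1806|111⟩

H on qubit 0 mixes each pair of kets that differ only in qubit 0: amplitudes (a, b) of (|…0…⟩, |…1…⟩) become ((a + b)/√2, (a − b)/√2). Kets absent from the input have amplitude 0.
(|000⟩, |100⟩): (a, b) = (-0.3858, -0.63) → (-0.7183, 0.1727)
(|001⟩, |101⟩): (a, b) = (0, -0.6237) → (-0.441, 0.441)
(|011⟩, |111⟩): (a, b) = (-0.2554, 0) → (-0.1806, -0.1806)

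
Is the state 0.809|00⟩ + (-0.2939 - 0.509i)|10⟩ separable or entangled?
Separable

Writing the state as a|00⟩ + b|01⟩ + c|10⟩ + d|11⟩, it is a product state iff ad − bc = 0.
Here (a, b, c, d) = (0.809, 0, (-0.2939 - 0.509i), 0): ad − bc = (0.809)(0) − (0)(-0.2939 - 0.509i) = 0, so the state is separable.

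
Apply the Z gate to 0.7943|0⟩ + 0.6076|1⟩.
0.7943|0⟩ - 0.6076|1⟩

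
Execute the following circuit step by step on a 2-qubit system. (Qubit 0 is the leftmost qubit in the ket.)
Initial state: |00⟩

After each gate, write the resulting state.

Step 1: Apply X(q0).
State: |10⟩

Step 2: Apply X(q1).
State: |11⟩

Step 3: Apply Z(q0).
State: -|11⟩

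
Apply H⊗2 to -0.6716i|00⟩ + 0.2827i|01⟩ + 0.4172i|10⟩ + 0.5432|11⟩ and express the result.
(0.2716 + 0.01415i)|00⟩ + (-0.2716 - 0.2686i)|01⟩ + (-0.2716 - 0.4031i)|10⟩ + (0.2716 - 0.6858i)|11⟩

H⊗2 gives amp(|y⟩) = (1/2) Σ_x (−1)^(x·y) amp(|x⟩), where x·y is the number of positions in which both x and y have a 1.
|00⟩: (-0.6716i + 0.2827i + 0.4172i + 0.5432)/2 = (0.2716 + 0.01415i)
|01⟩: (-0.6716i - 0.2827i + 0.4172i - 0.5432)/2 = (-0.2716 - 0.2686i)
|10⟩: (-0.6716i + 0.2827i - 0.4172i - 0.5432)/2 = (-0.2716 - 0.4031i)
|11⟩: (-0.6716i - 0.2827i - 0.4172i + 0.5432)/2 = (0.2716 - 0.6858i)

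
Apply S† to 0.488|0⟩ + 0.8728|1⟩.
0.488|0⟩ - 0.8728i|1⟩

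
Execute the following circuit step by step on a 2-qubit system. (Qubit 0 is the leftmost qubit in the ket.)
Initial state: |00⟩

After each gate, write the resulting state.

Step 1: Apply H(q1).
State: 1/√2|00⟩ + 1/√2|01⟩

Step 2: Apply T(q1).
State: 1/√2|00⟩ + (1/2 + (1/2)i)|01⟩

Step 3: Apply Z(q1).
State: 1/√2|00⟩ + (-1/2 - (1/2)i)|01⟩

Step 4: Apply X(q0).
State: 1/√2|10⟩ + (-1/2 - (1/2)i)|11⟩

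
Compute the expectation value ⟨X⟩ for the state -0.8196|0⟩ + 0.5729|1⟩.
-0.9391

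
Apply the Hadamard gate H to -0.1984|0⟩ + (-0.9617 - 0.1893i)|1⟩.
(-0.8203 - 0.1339i)|0⟩ + (0.5397 + 0.1339i)|1⟩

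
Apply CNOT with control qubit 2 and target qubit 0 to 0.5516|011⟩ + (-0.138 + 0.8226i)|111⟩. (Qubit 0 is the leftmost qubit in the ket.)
(-0.138 + 0.8226i)|011⟩ + 0.5516|111⟩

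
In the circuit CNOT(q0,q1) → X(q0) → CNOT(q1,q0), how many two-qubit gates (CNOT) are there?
2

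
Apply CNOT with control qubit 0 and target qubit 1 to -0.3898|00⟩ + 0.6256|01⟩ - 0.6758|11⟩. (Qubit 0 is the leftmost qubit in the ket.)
-0.3898|00⟩ + 0.6256|01⟩ - 0.6758|10⟩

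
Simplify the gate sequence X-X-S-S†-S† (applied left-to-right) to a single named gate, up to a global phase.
S†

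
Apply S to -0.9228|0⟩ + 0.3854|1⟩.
-0.9228|0⟩ + 0.3854i|1⟩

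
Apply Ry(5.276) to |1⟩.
-0.4826|0⟩ - 0.8759|1⟩

Ry(5.276) = [[cos(θ/2), −sin(θ/2)], [sin(θ/2), cos(θ/2)]]; θ = 5.276, cos(θ/2) ≈ -0.875854, sin(θ/2) ≈ 0.482575.
With a = amp(|0⟩) = 0 and b = amp(|1⟩) = 1:
new amp(|0⟩) = (-0.875854)·a + (-0.482575)·b = -0.4826
new amp(|1⟩) = (0.482575)·a + (-0.875854)·b = -0.8759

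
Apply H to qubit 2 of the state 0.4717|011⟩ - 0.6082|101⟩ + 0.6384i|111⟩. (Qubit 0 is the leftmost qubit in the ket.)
0.3335|010⟩ - 0.3335|011⟩ - 0.4301|100⟩ + 0.4301|101⟩ + 0.4514i|110⟩ - 0.4514i|111⟩

H on qubit 2 mixes each pair of kets that differ only in qubit 2: amplitudes (a, b) of (|…0…⟩, |…1…⟩) become ((a + b)/√2, (a − b)/√2). Kets absent from the input have amplitude 0.
(|010⟩, |011⟩): (a, b) = (0, 0.4717) → (0.3335, -0.3335)
(|100⟩, |101⟩): (a, b) = (0, -0.6082) → (-0.4301, 0.4301)
(|110⟩, |111⟩): (a, b) = (0, 0.6384i) → (0.4514i, -0.4514i)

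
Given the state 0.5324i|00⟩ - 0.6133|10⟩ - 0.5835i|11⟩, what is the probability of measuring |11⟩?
0.3405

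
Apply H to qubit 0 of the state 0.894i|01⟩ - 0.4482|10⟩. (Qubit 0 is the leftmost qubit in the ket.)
-0.3169|00⟩ + 0.6322i|01⟩ + 0.3169|10⟩ + 0.6322i|11⟩

H on qubit 0 mixes each pair of kets that differ only in qubit 0: amplitudes (a, b) of (|…0…⟩, |…1…⟩) become ((a + b)/√2, (a − b)/√2). Kets absent from the input have amplitude 0.
(|00⟩, |10⟩): (a, b) = (0, -0.4482) → (-0.3169, 0.3169)
(|01⟩, |11⟩): (a, b) = (0.894i, 0) → (0.6322i, 0.6322i)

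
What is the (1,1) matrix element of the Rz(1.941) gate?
(0.5649 + 0.8252i)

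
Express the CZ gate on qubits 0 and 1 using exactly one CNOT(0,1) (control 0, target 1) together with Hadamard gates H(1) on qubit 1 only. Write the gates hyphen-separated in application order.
H(1)-CNOT(0,1)-H(1)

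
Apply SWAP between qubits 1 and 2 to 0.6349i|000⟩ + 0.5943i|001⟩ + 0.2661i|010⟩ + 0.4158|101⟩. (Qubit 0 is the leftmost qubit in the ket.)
0.6349i|000⟩ + 0.2661i|001⟩ + 0.5943i|010⟩ + 0.4158|110⟩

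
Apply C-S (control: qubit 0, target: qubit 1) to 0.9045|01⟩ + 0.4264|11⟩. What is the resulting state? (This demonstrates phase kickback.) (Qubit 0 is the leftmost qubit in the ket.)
0.9045|01⟩ + 0.4264i|11⟩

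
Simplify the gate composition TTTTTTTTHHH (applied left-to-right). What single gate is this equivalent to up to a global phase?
H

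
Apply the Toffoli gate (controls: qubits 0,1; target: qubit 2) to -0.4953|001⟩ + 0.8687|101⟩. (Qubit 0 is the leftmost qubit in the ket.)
-0.4953|001⟩ + 0.8687|101⟩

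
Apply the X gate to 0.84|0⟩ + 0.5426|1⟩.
0.5426|0⟩ + 0.84|1⟩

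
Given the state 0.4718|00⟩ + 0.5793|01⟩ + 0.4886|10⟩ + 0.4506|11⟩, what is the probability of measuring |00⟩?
0.2226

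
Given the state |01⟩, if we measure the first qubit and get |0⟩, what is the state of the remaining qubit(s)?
|1⟩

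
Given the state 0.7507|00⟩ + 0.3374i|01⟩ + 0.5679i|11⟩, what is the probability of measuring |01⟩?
0.1138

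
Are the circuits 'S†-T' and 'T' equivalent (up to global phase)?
No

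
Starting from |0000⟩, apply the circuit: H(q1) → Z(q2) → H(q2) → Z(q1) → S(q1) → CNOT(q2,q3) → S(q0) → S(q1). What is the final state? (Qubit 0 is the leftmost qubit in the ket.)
1/2|0000⟩ + 1/2|0011⟩ + 1/2|0100⟩ + 1/2|0111⟩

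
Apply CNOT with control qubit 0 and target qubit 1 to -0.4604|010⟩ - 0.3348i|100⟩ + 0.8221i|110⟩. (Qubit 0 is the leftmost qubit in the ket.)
-0.4604|010⟩ + 0.8221i|100⟩ - 0.3348i|110⟩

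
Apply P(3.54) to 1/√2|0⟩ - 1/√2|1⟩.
1/√2|0⟩ + (0.6517 + 0.2743i)|1⟩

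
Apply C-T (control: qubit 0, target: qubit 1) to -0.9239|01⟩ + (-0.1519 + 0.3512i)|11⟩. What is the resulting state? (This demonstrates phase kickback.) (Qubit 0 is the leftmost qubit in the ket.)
-0.9239|01⟩ + (-0.3557 + 0.1409i)|11⟩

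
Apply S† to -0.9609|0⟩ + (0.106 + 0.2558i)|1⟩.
-0.9609|0⟩ + (0.2558 - 0.106i)|1⟩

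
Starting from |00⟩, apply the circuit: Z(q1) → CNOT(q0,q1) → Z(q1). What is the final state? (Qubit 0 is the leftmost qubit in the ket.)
|00⟩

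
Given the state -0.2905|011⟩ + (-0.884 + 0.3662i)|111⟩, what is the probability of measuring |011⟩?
0.08439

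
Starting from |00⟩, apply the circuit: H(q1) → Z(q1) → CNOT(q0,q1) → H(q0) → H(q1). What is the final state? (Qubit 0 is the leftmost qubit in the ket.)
1/√2|01⟩ + 1/√2|11⟩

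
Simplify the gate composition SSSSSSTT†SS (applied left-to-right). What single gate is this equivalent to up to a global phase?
I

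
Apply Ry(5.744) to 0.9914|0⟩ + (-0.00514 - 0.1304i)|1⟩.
(-0.9542 + 0.03473i)|0⟩ + (0.269 + 0.1257i)|1⟩

Ry(5.744) = [[cos(θ/2), −sin(θ/2)], [sin(θ/2), cos(θ/2)]]; θ = 5.744, cos(θ/2) ≈ -0.963879, sin(θ/2) ≈ 0.266339.
With a = amp(|0⟩) = 0.9914 and b = amp(|1⟩) = (-0.00514 - 0.1304i):
new amp(|0⟩) = (-0.963879)·a + (-0.266339)·b = (-0.9542 + 0.03473i)
new amp(|1⟩) = (0.266339)·a + (-0.963879)·b = (0.269 + 0.1257i)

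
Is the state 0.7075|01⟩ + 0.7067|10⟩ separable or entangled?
Entangled

Writing the state as a|00⟩ + b|01⟩ + c|10⟩ + d|11⟩, it is a product state iff ad − bc = 0.
Here (a, b, c, d) = (0, 0.7075, 0.7067, 0): ad − bc = (0)(0) − (0.7075)(0.7067) = -0.5 ≠ 0, so the state is entangled.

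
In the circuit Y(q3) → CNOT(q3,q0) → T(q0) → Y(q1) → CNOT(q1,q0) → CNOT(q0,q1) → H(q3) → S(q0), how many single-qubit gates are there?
5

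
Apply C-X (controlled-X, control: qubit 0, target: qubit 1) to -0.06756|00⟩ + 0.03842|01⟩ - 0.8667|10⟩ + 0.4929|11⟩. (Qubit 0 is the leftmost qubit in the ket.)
-0.06756|00⟩ + 0.03842|01⟩ + 0.4929|10⟩ - 0.8667|11⟩

C-X leaves the control-|0⟩ kets |00⟩, |01⟩ unchanged and applies X to qubit 1 on the control-|1⟩ pair (|10⟩, |11⟩).
X = [[0, 1], [1, 0]].
With a = amp(|10⟩) = -0.8667 and b = amp(|11⟩) = 0.4929:
new amp(|10⟩) = (1)·b = 0.4929
new amp(|11⟩) = (1)·a = -0.8667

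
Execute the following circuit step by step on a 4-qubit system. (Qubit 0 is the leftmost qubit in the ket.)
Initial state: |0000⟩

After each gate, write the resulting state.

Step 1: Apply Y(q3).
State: i|0001⟩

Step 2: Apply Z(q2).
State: i|0001⟩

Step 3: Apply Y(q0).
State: -|1001⟩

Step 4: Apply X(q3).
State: -|1000⟩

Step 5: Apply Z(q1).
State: -|1000⟩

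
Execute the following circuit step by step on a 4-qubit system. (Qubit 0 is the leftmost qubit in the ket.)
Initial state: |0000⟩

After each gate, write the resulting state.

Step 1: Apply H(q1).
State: 1/√2|0000⟩ + 1/√2|0100⟩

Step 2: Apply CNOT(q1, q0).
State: 1/√2|0000⟩ + 1/√2|1100⟩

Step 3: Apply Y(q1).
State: (1/√2)i|0100⟩ - (1/√2)i|1000⟩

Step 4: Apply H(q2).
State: (1/2)i|0100⟩ + (1/2)i|0110⟩ - (1/2)i|1000⟩ - (1/2)i|1010⟩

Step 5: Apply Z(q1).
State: -(1/2)i|0100⟩ - (1/2)i|0110⟩ - (1/2)i|1000⟩ - (1/2)i|1010⟩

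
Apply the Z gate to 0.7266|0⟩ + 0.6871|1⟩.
0.7266|0⟩ - 0.6871|1⟩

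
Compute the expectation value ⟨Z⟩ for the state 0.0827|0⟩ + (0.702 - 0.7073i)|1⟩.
-0.9862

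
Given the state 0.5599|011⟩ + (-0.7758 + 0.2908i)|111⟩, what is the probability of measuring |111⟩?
0.6864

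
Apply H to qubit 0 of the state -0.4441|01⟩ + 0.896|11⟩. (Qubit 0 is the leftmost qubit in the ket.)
0.3195|01⟩ - 0.9476|11⟩

H on qubit 0 mixes each pair of kets that differ only in qubit 0: amplitudes (a, b) of (|…0…⟩, |…1…⟩) become ((a + b)/√2, (a − b)/√2). Kets absent from the input have amplitude 0.
(|01⟩, |11⟩): (a, b) = (-0.4441, 0.896) → (0.3195, -0.9476)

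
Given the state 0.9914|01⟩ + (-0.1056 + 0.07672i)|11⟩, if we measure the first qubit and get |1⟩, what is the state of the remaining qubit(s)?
(-0.809 + 0.5878i)|1⟩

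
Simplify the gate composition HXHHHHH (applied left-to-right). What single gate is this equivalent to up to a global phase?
Z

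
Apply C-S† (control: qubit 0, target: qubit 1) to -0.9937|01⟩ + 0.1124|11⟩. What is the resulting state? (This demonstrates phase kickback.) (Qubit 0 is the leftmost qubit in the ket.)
-0.9937|01⟩ - 0.1124i|11⟩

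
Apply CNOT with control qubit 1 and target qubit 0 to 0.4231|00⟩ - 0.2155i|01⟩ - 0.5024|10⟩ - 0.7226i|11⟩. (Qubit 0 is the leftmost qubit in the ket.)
0.4231|00⟩ - 0.7226i|01⟩ - 0.5024|10⟩ - 0.2155i|11⟩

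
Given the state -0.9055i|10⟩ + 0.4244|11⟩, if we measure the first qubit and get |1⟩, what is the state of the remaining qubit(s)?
-0.9055i|0⟩ + 0.4244|1⟩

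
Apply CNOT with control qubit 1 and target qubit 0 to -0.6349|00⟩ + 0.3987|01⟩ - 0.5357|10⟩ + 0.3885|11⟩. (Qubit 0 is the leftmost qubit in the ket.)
-0.6349|00⟩ + 0.3885|01⟩ - 0.5357|10⟩ + 0.3987|11⟩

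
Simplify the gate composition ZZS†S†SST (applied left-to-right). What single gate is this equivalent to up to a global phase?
T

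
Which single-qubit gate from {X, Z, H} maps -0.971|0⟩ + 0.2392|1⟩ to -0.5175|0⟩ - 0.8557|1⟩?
H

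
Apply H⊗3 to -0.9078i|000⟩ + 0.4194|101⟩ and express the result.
(0.1483 - 0.321i)|000⟩ + (-0.1483 - 0.321i)|001⟩ + (0.1483 - 0.321i)|010⟩ + (-0.1483 - 0.321i)|011⟩ + (-0.1483 - 0.321i)|100⟩ + (0.1483 - 0.321i)|101⟩ + (-0.1483 - 0.321i)|110⟩ + (0.1483 - 0.321i)|111⟩

H⊗3 gives amp(|y⟩) = (1/2√2) Σ_x (−1)^(x·y) amp(|x⟩), where x·y is the number of positions in which both x and y have a 1.
|000⟩: (-0.9078i + 0.4194)/(2√2) = (0.1483 - 0.321i)
|001⟩: (-0.9078i - 0.4194)/(2√2) = (-0.1483 - 0.321i)
|010⟩: (-0.9078i + 0.4194)/(2√2) = (0.1483 - 0.321i)
|011⟩: (-0.9078i - 0.4194)/(2√2) = (-0.1483 - 0.321i)
|100⟩: (-0.9078i - 0.4194)/(2√2) = (-0.1483 - 0.321i)
|101⟩: (-0.9078i + 0.4194)/(2√2) = (0.1483 - 0.321i)
|110⟩: (-0.9078i - 0.4194)/(2√2) = (-0.1483 - 0.321i)
|111⟩: (-0.9078i + 0.4194)/(2√2) = (0.1483 - 0.321i)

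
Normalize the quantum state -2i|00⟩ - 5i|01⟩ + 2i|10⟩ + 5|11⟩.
-0.2626i|00⟩ - 0.6565i|01⟩ + 0.2626i|10⟩ + 0.6565|11⟩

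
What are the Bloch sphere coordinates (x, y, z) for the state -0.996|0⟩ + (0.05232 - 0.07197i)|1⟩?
(-0.1042, 0.1434, 0.9841)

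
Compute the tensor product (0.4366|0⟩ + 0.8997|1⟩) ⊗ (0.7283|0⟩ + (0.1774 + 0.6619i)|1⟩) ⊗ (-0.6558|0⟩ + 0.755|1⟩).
-0.2085|000⟩ + 0.2401|001⟩ + (-0.05079 - 0.1895i)|010⟩ + (0.05848 + 0.2182i)|011⟩ - 0.4297|100⟩ + 0.4947|101⟩ + (-0.1047 - 0.3905i)|110⟩ + (0.1205 + 0.4496i)|111⟩

amp(|b₁b₂…⟩) = product of the factor amplitudes for bits b₁, b₂, …; only kets whose every factor amplitude is nonzero survive.
|000⟩: (0.4366)(0.7283)(-0.6558) = -0.2085
|001⟩: (0.4366)(0.7283)(0.755) = 0.2401
|010⟩: (0.4366)(0.1774 + 0.6619i)(-0.6558) = (-0.05079 - 0.1895i)
|011⟩: (0.4366)(0.1774 + 0.6619i)(0.755) = (0.05848 + 0.2182i)
|100⟩: (0.8997)(0.7283)(-0.6558) = -0.4297
|101⟩: (0.8997)(0.7283)(0.755) = 0.4947
|110⟩: (0.8997)(0.1774 + 0.6619i)(-0.6558) = (-0.1047 - 0.3905i)
|111⟩: (0.8997)(0.1774 + 0.6619i)(0.755) = (0.1205 + 0.4496i)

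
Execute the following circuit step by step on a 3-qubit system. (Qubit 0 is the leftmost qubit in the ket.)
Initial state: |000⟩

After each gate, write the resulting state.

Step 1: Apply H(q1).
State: 1/√2|000⟩ + 1/√2|010⟩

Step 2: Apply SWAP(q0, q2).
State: 1/√2|000⟩ + 1/√2|010⟩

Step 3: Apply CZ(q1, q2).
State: 1/√2|000⟩ + 1/√2|010⟩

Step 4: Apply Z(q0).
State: 1/√2|000⟩ + 1/√2|010⟩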